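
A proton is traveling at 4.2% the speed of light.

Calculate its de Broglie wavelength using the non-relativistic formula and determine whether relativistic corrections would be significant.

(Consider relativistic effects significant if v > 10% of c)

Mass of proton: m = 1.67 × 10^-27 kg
No, relativistic corrections are not needed.

Using the non-relativistic de Broglie formula λ = h/(mv):

v = 4.2% × c = 1.259 × 10^7 m/s

λ = h/(mv)
λ = (6.626 × 10^-34 J·s) / (1.67 × 10^-27 kg × 1.259 × 10^7 m/s)
λ = 3.15 × 10^-14 m

Since v = 4.2% of c < 10% of c, relativistic corrections are NOT significant and this non-relativistic result is a good approximation.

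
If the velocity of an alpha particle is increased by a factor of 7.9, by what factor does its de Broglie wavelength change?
The wavelength decreases by a factor of 7.9.

From λ = h/(mv), the wavelength is inversely proportional to velocity:

λ ∝ 1/v

If v → 7.9v, then λ → λ/7.9

When velocity is increased by a factor of 7.9, the wavelength decreases by a factor of 7.9.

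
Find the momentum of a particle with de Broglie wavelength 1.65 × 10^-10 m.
4.02 × 10^-24 kg·m/s

From the de Broglie relation λ = h/p, we solve for p:

p = h/λ
p = (6.626 × 10^-34 J·s) / (1.65 × 10^-10 m)
p = 4.02 × 10^-24 kg·m/s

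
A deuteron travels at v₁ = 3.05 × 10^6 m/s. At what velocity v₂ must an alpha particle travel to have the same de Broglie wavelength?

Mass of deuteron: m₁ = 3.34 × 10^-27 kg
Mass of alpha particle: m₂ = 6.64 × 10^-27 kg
v₂ = 1.53 × 10^6 m/s

For equal de Broglie wavelengths: λ₁ = λ₂

h/(m₁v₁) = h/(m₂v₂)
m₁v₁ = m₂v₂
v₂ = v₁ · (m₁/m₂)

v₂ = 3.05 × 10^6 m/s × (3.34 × 10^-27 kg / 6.64 × 10^-27 kg)
v₂ = 1.53 × 10^6 m/s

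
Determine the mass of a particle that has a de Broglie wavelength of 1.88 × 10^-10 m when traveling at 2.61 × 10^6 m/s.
1.35 × 10^-30 kg

From the de Broglie relation λ = h/(mv), we solve for m:

m = h/(λv)
m = (6.626 × 10^-34 J·s) / (1.88 × 10^-10 m × 2.61 × 10^6 m/s)
m = 1.35 × 10^-30 kg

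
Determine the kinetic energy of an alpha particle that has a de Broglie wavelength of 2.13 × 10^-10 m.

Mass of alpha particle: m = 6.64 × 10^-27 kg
7.29 × 10^-22 J (or 4.55 × 10^-3 eV)

From λ = h/√(2mKE), we solve for KE:

λ² = h²/(2mKE)
KE = h²/(2mλ²)
KE = (6.626 × 10^-34 J·s)² / (2 × 6.64 × 10^-27 kg × (2.13 × 10^-10 m)²)
KE = 7.29 × 10^-22 J
KE = 4.55 × 10^-3 eV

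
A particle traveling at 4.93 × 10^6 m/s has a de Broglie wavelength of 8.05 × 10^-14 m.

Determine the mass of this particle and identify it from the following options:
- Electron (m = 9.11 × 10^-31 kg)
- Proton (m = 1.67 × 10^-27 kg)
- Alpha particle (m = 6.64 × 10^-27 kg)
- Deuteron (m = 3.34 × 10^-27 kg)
The particle is a proton.

From λ = h/(mv), solve for mass:

m = h/(λv)
m = (6.626 × 10^-34 J·s) / (8.05 × 10^-14 m × 4.93 × 10^6 m/s)
m = 1.67 × 10^-27 kg

Comparing with the listed masses, this is closest to a proton.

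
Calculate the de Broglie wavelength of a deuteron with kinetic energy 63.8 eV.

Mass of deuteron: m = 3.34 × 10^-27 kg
2.54 × 10^-12 m

Using λ = h/√(2mKE):

First convert KE to Joules: KE = 63.8 eV = 1.022 × 10^-17 J

λ = h/√(2mKE)
λ = (6.626 × 10^-34 J·s) / √(2 × 3.34 × 10^-27 kg × 1.022 × 10^-17 J)
λ = 2.54 × 10^-12 m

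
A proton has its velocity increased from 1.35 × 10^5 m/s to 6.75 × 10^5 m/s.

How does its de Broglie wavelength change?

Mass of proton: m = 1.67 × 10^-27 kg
The wavelength decreases by a factor of 5.

Using λ = h/(mv):

Initial wavelength: λ₁ = h/(mv₁) = 2.94 × 10^-12 m
Final wavelength: λ₂ = h/(mv₂) = 5.88 × 10^-13 m

Since λ ∝ 1/v, when velocity increases by a factor of 5, the wavelength decreases by a factor of 5.

λ₂/λ₁ = v₁/v₂ = 1/5

The wavelength decreases by a factor of 5.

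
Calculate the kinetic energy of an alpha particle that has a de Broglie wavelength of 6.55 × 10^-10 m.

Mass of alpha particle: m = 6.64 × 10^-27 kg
7.71 × 10^-23 J (or 4.81 × 10^-4 eV)

From λ = h/√(2mKE), we solve for KE:

λ² = h²/(2mKE)
KE = h²/(2mλ²)
KE = (6.626 × 10^-34 J·s)² / (2 × 6.64 × 10^-27 kg × (6.55 × 10^-10 m)²)
KE = 7.71 × 10^-23 J
KE = 4.81 × 10^-4 eV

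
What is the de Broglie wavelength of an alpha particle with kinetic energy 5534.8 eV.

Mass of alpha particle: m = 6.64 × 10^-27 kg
1.93 × 10^-13 m

Using λ = h/√(2mKE):

First convert KE to Joules: KE = 5534.8 eV = 8.868 × 10^-16 J

λ = h/√(2mKE)
λ = (6.626 × 10^-34 J·s) / √(2 × 6.64 × 10^-27 kg × 8.868 × 10^-16 J)
λ = 1.93 × 10^-13 m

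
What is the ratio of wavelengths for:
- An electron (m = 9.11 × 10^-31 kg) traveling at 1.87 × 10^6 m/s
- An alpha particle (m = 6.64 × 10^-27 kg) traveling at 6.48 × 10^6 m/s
λ₁/λ₂ = 2.53 × 10^4

Using λ = h/(mv):

λ₁ = h/(m₁v₁) = 3.89 × 10^-10 m
λ₂ = h/(m₂v₂) = 1.54 × 10^-14 m

Ratio λ₁/λ₂ = (m₂v₂)/(m₁v₁)
         = (6.64 × 10^-27 kg × 6.48 × 10^6 m/s) / (9.11 × 10^-31 kg × 1.87 × 10^6 m/s)
         = 2.53 × 10^4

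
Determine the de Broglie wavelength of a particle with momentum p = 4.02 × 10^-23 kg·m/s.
1.65 × 10^-11 m

Using the de Broglie relation λ = h/p:

λ = h/p
λ = (6.626 × 10^-34 J·s) / (4.02 × 10^-23 kg·m/s)
λ = 1.65 × 10^-11 m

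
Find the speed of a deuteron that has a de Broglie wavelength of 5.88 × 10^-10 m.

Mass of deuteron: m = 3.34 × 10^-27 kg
3.37 × 10^2 m/s

From the de Broglie relation λ = h/(mv), we solve for v:

v = h/(mλ)
v = (6.626 × 10^-34 J·s) / (3.34 × 10^-27 kg × 5.88 × 10^-10 m)
v = 3.37 × 10^2 m/s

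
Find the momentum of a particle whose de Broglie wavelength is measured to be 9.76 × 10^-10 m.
6.79 × 10^-25 kg·m/s

From the de Broglie relation λ = h/p, we solve for p:

p = h/λ
p = (6.626 × 10^-34 J·s) / (9.76 × 10^-10 m)
p = 6.79 × 10^-25 kg·m/s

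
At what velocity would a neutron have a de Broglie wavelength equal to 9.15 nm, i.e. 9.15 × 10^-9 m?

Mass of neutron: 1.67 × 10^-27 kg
4.34 × 10^1 m/s

From λ = h/(mv), solve for v:

v = h/(mλ)
v = (6.626 × 10^-34 J·s) / (1.67 × 10^-27 kg × 9.15 × 10^-9 m)
v = 4.34 × 10^1 m/s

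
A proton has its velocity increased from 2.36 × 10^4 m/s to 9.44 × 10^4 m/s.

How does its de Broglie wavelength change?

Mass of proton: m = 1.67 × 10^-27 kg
The wavelength decreases by a factor of 4.

Using λ = h/(mv):

Initial wavelength: λ₁ = h/(mv₁) = 1.68 × 10^-11 m
Final wavelength: λ₂ = h/(mv₂) = 4.20 × 10^-12 m

Since λ ∝ 1/v, when velocity increases by a factor of 4, the wavelength decreases by a factor of 4.

λ₂/λ₁ = v₁/v₂ = 1/4

The wavelength decreases by a factor of 4.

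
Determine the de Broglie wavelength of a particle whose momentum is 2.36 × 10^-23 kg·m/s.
2.81 × 10^-11 m

Using the de Broglie relation λ = h/p:

λ = h/p
λ = (6.626 × 10^-34 J·s) / (2.36 × 10^-23 kg·m/s)
λ = 2.81 × 10^-11 m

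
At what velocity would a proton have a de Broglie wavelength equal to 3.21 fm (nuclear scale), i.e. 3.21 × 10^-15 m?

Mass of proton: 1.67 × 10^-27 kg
1.24 × 10^8 m/s

From λ = h/(mv), solve for v:

v = h/(mλ)
v = (6.626 × 10^-34 J·s) / (1.67 × 10^-27 kg × 3.21 × 10^-15 m)
v = 1.24 × 10^8 m/s

Note: This velocity is 41.2% of the speed of light, so relativistic corrections would be needed for a more accurate calculation.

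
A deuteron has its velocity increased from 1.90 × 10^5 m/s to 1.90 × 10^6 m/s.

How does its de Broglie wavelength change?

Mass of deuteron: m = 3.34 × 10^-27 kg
The wavelength decreases by a factor of 10.

Using λ = h/(mv):

Initial wavelength: λ₁ = h/(mv₁) = 1.04 × 10^-12 m
Final wavelength: λ₂ = h/(mv₂) = 1.04 × 10^-13 m

Since λ ∝ 1/v, when velocity increases by a factor of 10, the wavelength decreases by a factor of 10.

λ₂/λ₁ = v₁/v₂ = 1/10

The wavelength decreases by a factor of 10.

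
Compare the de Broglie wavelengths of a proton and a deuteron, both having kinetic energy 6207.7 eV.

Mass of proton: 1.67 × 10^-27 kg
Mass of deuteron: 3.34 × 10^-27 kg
The proton has the longer wavelength.

Using λ = h/√(2mKE):

For proton: λ₁ = h/√(2m₁KE) = 3.64 × 10^-13 m
For deuteron: λ₂ = h/√(2m₂KE) = 2.57 × 10^-13 m

Since λ ∝ 1/√m at constant kinetic energy, the lighter particle has the longer wavelength.

The proton has the longer de Broglie wavelength.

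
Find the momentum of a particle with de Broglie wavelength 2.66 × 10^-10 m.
2.49 × 10^-24 kg·m/s

From the de Broglie relation λ = h/p, we solve for p:

p = h/λ
p = (6.626 × 10^-34 J·s) / (2.66 × 10^-10 m)
p = 2.49 × 10^-24 kg·m/s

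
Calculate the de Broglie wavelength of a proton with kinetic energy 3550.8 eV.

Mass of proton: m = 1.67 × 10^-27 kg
4.81 × 10^-13 m

Using λ = h/√(2mKE):

First convert KE to Joules: KE = 3550.8 eV = 5.689 × 10^-16 J

λ = h/√(2mKE)
λ = (6.626 × 10^-34 J·s) / √(2 × 1.67 × 10^-27 kg × 5.689 × 10^-16 J)
λ = 4.81 × 10^-13 m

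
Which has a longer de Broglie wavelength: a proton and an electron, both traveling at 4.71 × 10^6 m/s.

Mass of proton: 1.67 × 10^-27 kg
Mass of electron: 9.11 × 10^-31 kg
The electron has the longer wavelength.

Using λ = h/(mv), since both particles have the same velocity, the wavelength depends only on mass.

For proton: λ₁ = h/(m₁v) = 8.42 × 10^-14 m
For electron: λ₂ = h/(m₂v) = 1.54 × 10^-10 m

Since λ ∝ 1/m at constant velocity, the lighter particle has the longer wavelength.

The electron has the longer de Broglie wavelength.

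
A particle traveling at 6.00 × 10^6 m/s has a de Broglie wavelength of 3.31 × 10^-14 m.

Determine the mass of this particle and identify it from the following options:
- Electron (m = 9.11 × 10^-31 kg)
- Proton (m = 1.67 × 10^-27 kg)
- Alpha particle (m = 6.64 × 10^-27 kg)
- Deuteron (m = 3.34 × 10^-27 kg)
The particle is a deuteron.

From λ = h/(mv), solve for mass:

m = h/(λv)
m = (6.626 × 10^-34 J·s) / (3.31 × 10^-14 m × 6.00 × 10^6 m/s)
m = 3.34 × 10^-27 kg

Comparing with the listed masses, this is closest to a deuteron.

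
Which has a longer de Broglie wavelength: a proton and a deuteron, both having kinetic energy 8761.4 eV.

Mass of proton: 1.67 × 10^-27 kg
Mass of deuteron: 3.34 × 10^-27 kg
The proton has the longer wavelength.

Using λ = h/√(2mKE):

For proton: λ₁ = h/√(2m₁KE) = 3.06 × 10^-13 m
For deuteron: λ₂ = h/√(2m₂KE) = 2.16 × 10^-13 m

Since λ ∝ 1/√m at constant kinetic energy, the lighter particle has the longer wavelength.

The proton has the longer de Broglie wavelength.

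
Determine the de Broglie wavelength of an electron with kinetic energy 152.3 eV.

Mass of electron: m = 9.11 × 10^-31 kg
9.94 × 10^-11 m

Using λ = h/√(2mKE):

First convert KE to Joules: KE = 152.3 eV = 2.440 × 10^-17 J

λ = h/√(2mKE)
λ = (6.626 × 10^-34 J·s) / √(2 × 9.11 × 10^-31 kg × 2.440 × 10^-17 J)
λ = 9.94 × 10^-11 m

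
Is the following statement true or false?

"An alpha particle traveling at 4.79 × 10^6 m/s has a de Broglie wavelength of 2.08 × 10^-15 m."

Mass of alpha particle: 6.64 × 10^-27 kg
False

The claim is incorrect.

Using λ = h/(mv):
λ = (6.626 × 10^-34 J·s) / (6.64 × 10^-27 kg × 4.79 × 10^6 m/s)
λ = 2.08 × 10^-14 m

The actual wavelength differs from the claimed 2.08 × 10^-15 m.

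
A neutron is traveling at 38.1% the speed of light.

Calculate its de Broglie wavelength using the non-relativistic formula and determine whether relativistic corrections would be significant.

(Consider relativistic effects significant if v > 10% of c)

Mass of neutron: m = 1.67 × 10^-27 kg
Yes, relativistic corrections are needed.

Using the non-relativistic de Broglie formula λ = h/(mv):

v = 38.1% × c = 1.142 × 10^8 m/s

λ = h/(mv)
λ = (6.626 × 10^-34 J·s) / (1.67 × 10^-27 kg × 1.142 × 10^8 m/s)
λ = 3.47 × 10^-15 m

Since v = 38.1% of c > 10% of c, relativistic corrections ARE significant and the actual wavelength would differ from this non-relativistic estimate.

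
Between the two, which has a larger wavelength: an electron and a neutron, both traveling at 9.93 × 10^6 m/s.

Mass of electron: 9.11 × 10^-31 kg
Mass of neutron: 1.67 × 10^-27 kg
The electron has the longer wavelength.

Using λ = h/(mv), since both particles have the same velocity, the wavelength depends only on mass.

For electron: λ₁ = h/(m₁v) = 7.32 × 10^-11 m
For neutron: λ₂ = h/(m₂v) = 4.00 × 10^-14 m

Since λ ∝ 1/m at constant velocity, the lighter particle has the longer wavelength.

The electron has the longer de Broglie wavelength.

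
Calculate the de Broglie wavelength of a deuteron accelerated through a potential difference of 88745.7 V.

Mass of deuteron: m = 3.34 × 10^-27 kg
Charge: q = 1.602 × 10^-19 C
6.80 × 10^-14 m

When a particle is accelerated through voltage V, it gains kinetic energy KE = qV.

The de Broglie wavelength is then λ = h/√(2mqV):

λ = h/√(2mqV)
λ = (6.626 × 10^-34 J·s) / √(2 × 3.34 × 10^-27 kg × 1.602 × 10^-19 C × 88745.7 V)
λ = 6.80 × 10^-14 m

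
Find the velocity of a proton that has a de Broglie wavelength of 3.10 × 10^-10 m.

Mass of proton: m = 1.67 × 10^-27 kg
1.28 × 10^3 m/s

From the de Broglie relation λ = h/(mv), we solve for v:

v = h/(mλ)
v = (6.626 × 10^-34 J·s) / (1.67 × 10^-27 kg × 3.10 × 10^-10 m)
v = 1.28 × 10^3 m/s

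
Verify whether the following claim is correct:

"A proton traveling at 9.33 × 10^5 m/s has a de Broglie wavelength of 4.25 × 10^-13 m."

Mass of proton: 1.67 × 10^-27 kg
True

The claim is correct.

Using λ = h/(mv):
λ = (6.626 × 10^-34 J·s) / (1.67 × 10^-27 kg × 9.33 × 10^5 m/s)
λ = 4.25 × 10^-13 m

This matches the claimed value.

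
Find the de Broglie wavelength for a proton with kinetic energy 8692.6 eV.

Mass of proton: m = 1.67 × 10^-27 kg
3.07 × 10^-13 m

Using λ = h/√(2mKE):

First convert KE to Joules: KE = 8692.6 eV = 1.393 × 10^-15 J

λ = h/√(2mKE)
λ = (6.626 × 10^-34 J·s) / √(2 × 1.67 × 10^-27 kg × 1.393 × 10^-15 J)
λ = 3.07 × 10^-13 m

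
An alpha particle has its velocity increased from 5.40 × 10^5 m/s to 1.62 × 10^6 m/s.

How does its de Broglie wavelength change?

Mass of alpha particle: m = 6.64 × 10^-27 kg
The wavelength decreases by a factor of 3.

Using λ = h/(mv):

Initial wavelength: λ₁ = h/(mv₁) = 1.85 × 10^-13 m
Final wavelength: λ₂ = h/(mv₂) = 6.16 × 10^-14 m

Since λ ∝ 1/v, when velocity increases by a factor of 3, the wavelength decreases by a factor of 3.

λ₂/λ₁ = v₁/v₂ = 1/3

The wavelength decreases by a factor of 3.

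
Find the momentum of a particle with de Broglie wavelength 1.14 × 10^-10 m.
5.81 × 10^-24 kg·m/s

From the de Broglie relation λ = h/p, we solve for p:

p = h/λ
p = (6.626 × 10^-34 J·s) / (1.14 × 10^-10 m)
p = 5.81 × 10^-24 kg·m/s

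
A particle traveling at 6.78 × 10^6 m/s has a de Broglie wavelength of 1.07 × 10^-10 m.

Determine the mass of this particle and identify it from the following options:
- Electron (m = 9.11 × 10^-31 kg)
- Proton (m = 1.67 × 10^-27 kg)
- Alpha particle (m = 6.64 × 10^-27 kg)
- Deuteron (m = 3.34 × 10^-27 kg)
The particle is an electron.

From λ = h/(mv), solve for mass:

m = h/(λv)
m = (6.626 × 10^-34 J·s) / (1.07 × 10^-10 m × 6.78 × 10^6 m/s)
m = 9.13 × 10^-31 kg

Comparing with the listed masses, this is closest to an electron.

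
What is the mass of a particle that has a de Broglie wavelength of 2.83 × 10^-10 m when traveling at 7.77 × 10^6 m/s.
3.01 × 10^-31 kg

From the de Broglie relation λ = h/(mv), we solve for m:

m = h/(λv)
m = (6.626 × 10^-34 J·s) / (2.83 × 10^-10 m × 7.77 × 10^6 m/s)
m = 3.01 × 10^-31 kg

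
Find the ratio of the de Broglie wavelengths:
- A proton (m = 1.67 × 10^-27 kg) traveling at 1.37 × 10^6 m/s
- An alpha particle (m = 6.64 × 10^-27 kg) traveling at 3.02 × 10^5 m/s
λ₁/λ₂ = 0.876

Using λ = h/(mv):

λ₁ = h/(m₁v₁) = 2.90 × 10^-13 m
λ₂ = h/(m₂v₂) = 3.30 × 10^-13 m

Ratio λ₁/λ₂ = (m₂v₂)/(m₁v₁)
         = (6.64 × 10^-27 kg × 3.02 × 10^5 m/s) / (1.67 × 10^-27 kg × 1.37 × 10^6 m/s)
         = 0.876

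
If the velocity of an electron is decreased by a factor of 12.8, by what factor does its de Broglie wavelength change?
The wavelength increases by a factor of 12.8.

From λ = h/(mv), the wavelength is inversely proportional to velocity:

λ ∝ 1/v

If v → v/12.8, then λ → 12.8λ

When velocity is decreased by a factor of 12.8, the wavelength increases by a factor of 12.8.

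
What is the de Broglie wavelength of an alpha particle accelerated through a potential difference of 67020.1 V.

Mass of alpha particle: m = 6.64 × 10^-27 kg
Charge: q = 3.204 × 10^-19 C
3.92 × 10^-14 m

When a particle is accelerated through voltage V, it gains kinetic energy KE = qV.

The de Broglie wavelength is then λ = h/√(2mqV):

λ = h/√(2mqV)
λ = (6.626 × 10^-34 J·s) / √(2 × 6.64 × 10^-27 kg × 3.204 × 10^-19 C × 67020.1 V)
λ = 3.92 × 10^-14 m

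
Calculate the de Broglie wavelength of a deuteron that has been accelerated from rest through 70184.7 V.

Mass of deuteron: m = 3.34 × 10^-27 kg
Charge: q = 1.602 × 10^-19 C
7.65 × 10^-14 m

When a particle is accelerated through voltage V, it gains kinetic energy KE = qV.

The de Broglie wavelength is then λ = h/√(2mqV):

λ = h/√(2mqV)
λ = (6.626 × 10^-34 J·s) / √(2 × 3.34 × 10^-27 kg × 1.602 × 10^-19 C × 70184.7 V)
λ = 7.65 × 10^-14 m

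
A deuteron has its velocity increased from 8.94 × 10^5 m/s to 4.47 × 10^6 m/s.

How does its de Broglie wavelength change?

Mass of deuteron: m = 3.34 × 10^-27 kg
The wavelength decreases by a factor of 5.

Using λ = h/(mv):

Initial wavelength: λ₁ = h/(mv₁) = 2.22 × 10^-13 m
Final wavelength: λ₂ = h/(mv₂) = 4.44 × 10^-14 m

Since λ ∝ 1/v, when velocity increases by a factor of 5, the wavelength decreases by a factor of 5.

λ₂/λ₁ = v₁/v₂ = 1/5

The wavelength decreases by a factor of 5.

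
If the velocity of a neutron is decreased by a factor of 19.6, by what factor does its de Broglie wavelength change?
The wavelength increases by a factor of 19.6.

From λ = h/(mv), the wavelength is inversely proportional to velocity:

λ ∝ 1/v

If v → v/19.6, then λ → 19.6λ

When velocity is decreased by a factor of 19.6, the wavelength increases by a factor of 19.6.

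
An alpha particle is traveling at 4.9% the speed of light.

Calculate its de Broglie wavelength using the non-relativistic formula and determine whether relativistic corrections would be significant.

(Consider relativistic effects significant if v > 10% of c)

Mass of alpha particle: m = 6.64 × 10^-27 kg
No, relativistic corrections are not needed.

Using the non-relativistic de Broglie formula λ = h/(mv):

v = 4.9% × c = 1.469 × 10^7 m/s

λ = h/(mv)
λ = (6.626 × 10^-34 J·s) / (6.64 × 10^-27 kg × 1.469 × 10^7 m/s)
λ = 6.79 × 10^-15 m

Since v = 4.9% of c < 10% of c, relativistic corrections are NOT significant and this non-relativistic result is a good approximation.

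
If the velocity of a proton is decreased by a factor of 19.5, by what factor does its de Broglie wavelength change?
The wavelength increases by a factor of 19.5.

From λ = h/(mv), the wavelength is inversely proportional to velocity:

λ ∝ 1/v

If v → v/19.5, then λ → 19.5λ

When velocity is decreased by a factor of 19.5, the wavelength increases by a factor of 19.5.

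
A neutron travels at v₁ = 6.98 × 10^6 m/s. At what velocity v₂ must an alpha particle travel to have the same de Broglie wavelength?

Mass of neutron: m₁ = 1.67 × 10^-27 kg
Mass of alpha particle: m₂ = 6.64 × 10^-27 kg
v₂ = 1.76 × 10^6 m/s

For equal de Broglie wavelengths: λ₁ = λ₂

h/(m₁v₁) = h/(m₂v₂)
m₁v₁ = m₂v₂
v₂ = v₁ · (m₁/m₂)

v₂ = 6.98 × 10^6 m/s × (1.67 × 10^-27 kg / 6.64 × 10^-27 kg)
v₂ = 1.76 × 10^6 m/s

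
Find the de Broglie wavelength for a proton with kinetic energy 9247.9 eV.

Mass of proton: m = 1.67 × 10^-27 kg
2.98 × 10^-13 m

Using λ = h/√(2mKE):

First convert KE to Joules: KE = 9247.9 eV = 1.482 × 10^-15 J

λ = h/√(2mKE)
λ = (6.626 × 10^-34 J·s) / √(2 × 1.67 × 10^-27 kg × 1.482 × 10^-15 J)
λ = 2.98 × 10^-13 m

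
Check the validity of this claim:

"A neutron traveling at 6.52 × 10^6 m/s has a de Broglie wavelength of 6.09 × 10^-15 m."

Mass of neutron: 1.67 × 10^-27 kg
False

The claim is incorrect.

Using λ = h/(mv):
λ = (6.626 × 10^-34 J·s) / (1.67 × 10^-27 kg × 6.52 × 10^6 m/s)
λ = 6.09 × 10^-14 m

The actual wavelength differs from the claimed 6.09 × 10^-15 m.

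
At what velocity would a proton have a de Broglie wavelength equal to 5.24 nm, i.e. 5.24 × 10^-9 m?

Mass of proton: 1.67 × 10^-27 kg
7.57 × 10^1 m/s

From λ = h/(mv), solve for v:

v = h/(mλ)
v = (6.626 × 10^-34 J·s) / (1.67 × 10^-27 kg × 5.24 × 10^-9 m)
v = 7.57 × 10^1 m/s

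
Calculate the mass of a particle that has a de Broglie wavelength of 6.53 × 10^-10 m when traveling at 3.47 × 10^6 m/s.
2.92 × 10^-31 kg

From the de Broglie relation λ = h/(mv), we solve for m:

m = h/(λv)
m = (6.626 × 10^-34 J·s) / (6.53 × 10^-10 m × 3.47 × 10^6 m/s)
m = 2.92 × 10^-31 kg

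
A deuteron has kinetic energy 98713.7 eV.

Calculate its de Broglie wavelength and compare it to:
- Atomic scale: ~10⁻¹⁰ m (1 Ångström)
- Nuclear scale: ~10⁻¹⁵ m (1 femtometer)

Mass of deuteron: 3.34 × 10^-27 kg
λ = 6.45 × 10^-14 m, which is between nuclear and atomic scales.

Using λ = h/√(2mKE):

KE = 98713.7 eV = 1.582 × 10^-14 J

λ = h/√(2mKE)
λ = (6.626 × 10^-34 J·s) / √(2 × 3.34 × 10^-27 kg × 1.582 × 10^-14 J)
λ = 6.45 × 10^-14 m

Comparison:
- Atomic scale (10⁻¹⁰ m): λ is 0.00064× this size
- Nuclear scale (10⁻¹⁵ m): λ is 64× this size

The wavelength is between nuclear and atomic scales.

This wavelength is appropriate for probing atomic structure but too large for nuclear physics experiments.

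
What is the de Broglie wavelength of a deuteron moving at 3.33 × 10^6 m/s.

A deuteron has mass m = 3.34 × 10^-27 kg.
5.96 × 10^-14 m

Using the de Broglie relation λ = h/(mv):

λ = h/(mv)
λ = (6.626 × 10^-34 J·s) / (3.34 × 10^-27 kg × 3.33 × 10^6 m/s)
λ = 5.96 × 10^-14 m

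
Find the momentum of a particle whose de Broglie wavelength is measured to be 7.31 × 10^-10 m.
9.06 × 10^-25 kg·m/s

From the de Broglie relation λ = h/p, we solve for p:

p = h/λ
p = (6.626 × 10^-34 J·s) / (7.31 × 10^-10 m)
p = 9.06 × 10^-25 kg·m/s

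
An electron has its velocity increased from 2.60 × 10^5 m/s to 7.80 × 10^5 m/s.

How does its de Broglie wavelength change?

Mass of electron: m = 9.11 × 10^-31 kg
The wavelength decreases by a factor of 3.

Using λ = h/(mv):

Initial wavelength: λ₁ = h/(mv₁) = 2.80 × 10^-9 m
Final wavelength: λ₂ = h/(mv₂) = 9.32 × 10^-10 m

Since λ ∝ 1/v, when velocity increases by a factor of 3, the wavelength decreases by a factor of 3.

λ₂/λ₁ = v₁/v₂ = 1/3

The wavelength decreases by a factor of 3.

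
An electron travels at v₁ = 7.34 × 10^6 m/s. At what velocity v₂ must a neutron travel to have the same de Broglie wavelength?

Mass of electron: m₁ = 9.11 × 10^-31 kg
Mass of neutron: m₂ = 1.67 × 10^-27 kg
v₂ = 4.00 × 10^3 m/s

For equal de Broglie wavelengths: λ₁ = λ₂

h/(m₁v₁) = h/(m₂v₂)
m₁v₁ = m₂v₂
v₂ = v₁ · (m₁/m₂)

v₂ = 7.34 × 10^6 m/s × (9.11 × 10^-31 kg / 1.67 × 10^-27 kg)
v₂ = 4.00 × 10^3 m/s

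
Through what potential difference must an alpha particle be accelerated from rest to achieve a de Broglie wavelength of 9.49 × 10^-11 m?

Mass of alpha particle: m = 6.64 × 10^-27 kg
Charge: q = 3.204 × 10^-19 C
1.15 × 10^-2 V

From λ = h/√(2mqV), we solve for V:

λ² = h²/(2mqV)
V = h²/(2mqλ²)
V = (6.626 × 10^-34 J·s)² / (2 × 6.64 × 10^-27 kg × 3.204 × 10^-19 C × (9.49 × 10^-11 m)²)
V = 1.15 × 10^-2 V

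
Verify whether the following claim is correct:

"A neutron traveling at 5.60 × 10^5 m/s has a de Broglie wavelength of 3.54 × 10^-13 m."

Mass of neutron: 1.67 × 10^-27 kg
False

The claim is incorrect.

Using λ = h/(mv):
λ = (6.626 × 10^-34 J·s) / (1.67 × 10^-27 kg × 5.60 × 10^5 m/s)
λ = 7.09 × 10^-13 m

The actual wavelength differs from the claimed 3.54 × 10^-13 m.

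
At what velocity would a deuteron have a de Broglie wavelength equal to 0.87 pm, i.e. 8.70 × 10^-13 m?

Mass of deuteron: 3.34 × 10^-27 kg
2.28 × 10^5 m/s

From λ = h/(mv), solve for v:

v = h/(mλ)
v = (6.626 × 10^-34 J·s) / (3.34 × 10^-27 kg × 8.70 × 10^-13 m)
v = 2.28 × 10^5 m/s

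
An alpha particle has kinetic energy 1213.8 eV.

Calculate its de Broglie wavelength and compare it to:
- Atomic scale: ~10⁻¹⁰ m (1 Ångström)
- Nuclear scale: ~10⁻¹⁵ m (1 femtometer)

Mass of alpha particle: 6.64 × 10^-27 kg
λ = 4.12 × 10^-13 m, which is between nuclear and atomic scales.

Using λ = h/√(2mKE):

KE = 1213.8 eV = 1.945 × 10^-16 J

λ = h/√(2mKE)
λ = (6.626 × 10^-34 J·s) / √(2 × 6.64 × 10^-27 kg × 1.945 × 10^-16 J)
λ = 4.12 × 10^-13 m

Comparison:
- Atomic scale (10⁻¹⁰ m): λ is 0.0041× this size
- Nuclear scale (10⁻¹⁵ m): λ is 4.1e+02× this size

The wavelength is between nuclear and atomic scales.

This wavelength is appropriate for probing atomic structure but too large for nuclear physics experiments.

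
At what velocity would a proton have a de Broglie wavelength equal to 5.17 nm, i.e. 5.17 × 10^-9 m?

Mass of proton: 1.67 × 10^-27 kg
7.67 × 10^1 m/s

From λ = h/(mv), solve for v:

v = h/(mλ)
v = (6.626 × 10^-34 J·s) / (1.67 × 10^-27 kg × 5.17 × 10^-9 m)
v = 7.67 × 10^1 m/s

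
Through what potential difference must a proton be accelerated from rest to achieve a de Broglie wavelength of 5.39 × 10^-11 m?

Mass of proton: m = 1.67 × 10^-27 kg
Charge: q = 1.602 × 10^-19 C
2.82 × 10^-1 V

From λ = h/√(2mqV), we solve for V:

λ² = h²/(2mqV)
V = h²/(2mqλ²)
V = (6.626 × 10^-34 J·s)² / (2 × 1.67 × 10^-27 kg × 1.602 × 10^-19 C × (5.39 × 10^-11 m)²)
V = 2.82 × 10^-1 V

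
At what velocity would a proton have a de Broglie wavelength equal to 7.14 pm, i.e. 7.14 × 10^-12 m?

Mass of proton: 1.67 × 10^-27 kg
5.56 × 10^4 m/s

From λ = h/(mv), solve for v:

v = h/(mλ)
v = (6.626 × 10^-34 J·s) / (1.67 × 10^-27 kg × 7.14 × 10^-12 m)
v = 5.56 × 10^4 m/s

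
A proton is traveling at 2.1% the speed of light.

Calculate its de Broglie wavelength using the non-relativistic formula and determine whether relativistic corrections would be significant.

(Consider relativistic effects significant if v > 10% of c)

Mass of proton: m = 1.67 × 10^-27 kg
No, relativistic corrections are not needed.

Using the non-relativistic de Broglie formula λ = h/(mv):

v = 2.1% × c = 6.296 × 10^6 m/s

λ = h/(mv)
λ = (6.626 × 10^-34 J·s) / (1.67 × 10^-27 kg × 6.296 × 10^6 m/s)
λ = 6.30 × 10^-14 m

Since v = 2.1% of c < 10% of c, relativistic corrections are NOT significant and this non-relativistic result is a good approximation.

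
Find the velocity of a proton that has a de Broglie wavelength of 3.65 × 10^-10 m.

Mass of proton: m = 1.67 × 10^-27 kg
1.09 × 10^3 m/s

From the de Broglie relation λ = h/(mv), we solve for v:

v = h/(mλ)
v = (6.626 × 10^-34 J·s) / (1.67 × 10^-27 kg × 3.65 × 10^-10 m)
v = 1.09 × 10^3 m/s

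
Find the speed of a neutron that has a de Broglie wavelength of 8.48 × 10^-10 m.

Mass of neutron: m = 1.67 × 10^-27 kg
4.68 × 10^2 m/s

From the de Broglie relation λ = h/(mv), we solve for v:

v = h/(mλ)
v = (6.626 × 10^-34 J·s) / (1.67 × 10^-27 kg × 8.48 × 10^-10 m)
v = 4.68 × 10^2 m/s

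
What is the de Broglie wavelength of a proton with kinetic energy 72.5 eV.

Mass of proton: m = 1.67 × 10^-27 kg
3.36 × 10^-12 m

Using λ = h/√(2mKE):

First convert KE to Joules: KE = 72.5 eV = 1.162 × 10^-17 J

λ = h/√(2mKE)
λ = (6.626 × 10^-34 J·s) / √(2 × 1.67 × 10^-27 kg × 1.162 × 10^-17 J)
λ = 3.36 × 10^-12 m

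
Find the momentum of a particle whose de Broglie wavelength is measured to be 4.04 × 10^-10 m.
1.64 × 10^-24 kg·m/s

From the de Broglie relation λ = h/p, we solve for p:

p = h/λ
p = (6.626 × 10^-34 J·s) / (4.04 × 10^-10 m)
p = 1.64 × 10^-24 kg·m/s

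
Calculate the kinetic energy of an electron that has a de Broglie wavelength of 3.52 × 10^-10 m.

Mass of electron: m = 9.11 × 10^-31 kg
1.94 × 10^-18 J (or 12.1 eV)

From λ = h/√(2mKE), we solve for KE:

λ² = h²/(2mKE)
KE = h²/(2mλ²)
KE = (6.626 × 10^-34 J·s)² / (2 × 9.11 × 10^-31 kg × (3.52 × 10^-10 m)²)
KE = 1.94 × 10^-18 J
KE = 12.1 eV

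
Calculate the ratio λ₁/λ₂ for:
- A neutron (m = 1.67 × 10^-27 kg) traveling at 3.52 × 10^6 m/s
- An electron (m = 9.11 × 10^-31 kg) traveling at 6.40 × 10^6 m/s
λ₁/λ₂ = 9.92 × 10^-4

Using λ = h/(mv):

λ₁ = h/(m₁v₁) = 1.13 × 10^-13 m
λ₂ = h/(m₂v₂) = 1.14 × 10^-10 m

Ratio λ₁/λ₂ = (m₂v₂)/(m₁v₁)
         = (9.11 × 10^-31 kg × 6.40 × 10^6 m/s) / (1.67 × 10^-27 kg × 3.52 × 10^6 m/s)
         = 9.92 × 10^-4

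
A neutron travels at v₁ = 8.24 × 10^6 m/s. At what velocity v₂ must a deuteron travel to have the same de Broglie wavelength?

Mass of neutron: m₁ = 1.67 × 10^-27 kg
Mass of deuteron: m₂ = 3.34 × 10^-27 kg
v₂ = 4.12 × 10^6 m/s

For equal de Broglie wavelengths: λ₁ = λ₂

h/(m₁v₁) = h/(m₂v₂)
m₁v₁ = m₂v₂
v₂ = v₁ · (m₁/m₂)

v₂ = 8.24 × 10^6 m/s × (1.67 × 10^-27 kg / 3.34 × 10^-27 kg)
v₂ = 4.12 × 10^6 m/s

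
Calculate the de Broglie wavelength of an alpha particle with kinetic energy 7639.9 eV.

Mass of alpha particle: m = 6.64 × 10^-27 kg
1.64 × 10^-13 m

Using λ = h/√(2mKE):

First convert KE to Joules: KE = 7639.9 eV = 1.224 × 10^-15 J

λ = h/√(2mKE)
λ = (6.626 × 10^-34 J·s) / √(2 × 6.64 × 10^-27 kg × 1.224 × 10^-15 J)
λ = 1.64 × 10^-13 m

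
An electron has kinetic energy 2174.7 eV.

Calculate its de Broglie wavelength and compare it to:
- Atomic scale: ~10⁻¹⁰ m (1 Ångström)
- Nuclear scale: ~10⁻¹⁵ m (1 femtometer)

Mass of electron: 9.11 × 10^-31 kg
λ = 2.63 × 10^-11 m, which is between nuclear and atomic scales.

Using λ = h/√(2mKE):

KE = 2174.7 eV = 3.484 × 10^-16 J

λ = h/√(2mKE)
λ = (6.626 × 10^-34 J·s) / √(2 × 9.11 × 10^-31 kg × 3.484 × 10^-16 J)
λ = 2.63 × 10^-11 m

Comparison:
- Atomic scale (10⁻¹⁰ m): λ is 0.26× this size
- Nuclear scale (10⁻¹⁵ m): λ is 2.6e+04× this size

The wavelength is between nuclear and atomic scales.

This wavelength is appropriate for probing atomic structure but too large for nuclear physics experiments.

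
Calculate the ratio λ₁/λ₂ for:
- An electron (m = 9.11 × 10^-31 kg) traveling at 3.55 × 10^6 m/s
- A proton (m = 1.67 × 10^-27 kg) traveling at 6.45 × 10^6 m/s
λ₁/λ₂ = 3.33 × 10^3

Using λ = h/(mv):

λ₁ = h/(m₁v₁) = 2.05 × 10^-10 m
λ₂ = h/(m₂v₂) = 6.15 × 10^-14 m

Ratio λ₁/λ₂ = (m₂v₂)/(m₁v₁)
         = (1.67 × 10^-27 kg × 6.45 × 10^6 m/s) / (9.11 × 10^-31 kg × 3.55 × 10^6 m/s)
         = 3.33 × 10^3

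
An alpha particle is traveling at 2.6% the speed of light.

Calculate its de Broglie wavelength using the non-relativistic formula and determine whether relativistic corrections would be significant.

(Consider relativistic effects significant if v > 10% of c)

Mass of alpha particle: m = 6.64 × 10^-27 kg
No, relativistic corrections are not needed.

Using the non-relativistic de Broglie formula λ = h/(mv):

v = 2.6% × c = 7.795 × 10^6 m/s

λ = h/(mv)
λ = (6.626 × 10^-34 J·s) / (6.64 × 10^-27 kg × 7.795 × 10^6 m/s)
λ = 1.28 × 10^-14 m

Since v = 2.6% of c < 10% of c, relativistic corrections are NOT significant and this non-relativistic result is a good approximation.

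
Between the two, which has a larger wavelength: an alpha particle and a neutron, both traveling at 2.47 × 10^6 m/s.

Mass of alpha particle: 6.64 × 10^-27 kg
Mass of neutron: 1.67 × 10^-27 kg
The neutron has the longer wavelength.

Using λ = h/(mv), since both particles have the same velocity, the wavelength depends only on mass.

For alpha particle: λ₁ = h/(m₁v) = 4.04 × 10^-14 m
For neutron: λ₂ = h/(m₂v) = 1.61 × 10^-13 m

Since λ ∝ 1/m at constant velocity, the lighter particle has the longer wavelength.

The neutron has the longer de Broglie wavelength.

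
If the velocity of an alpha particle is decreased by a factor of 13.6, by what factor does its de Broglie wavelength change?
The wavelength increases by a factor of 13.6.

From λ = h/(mv), the wavelength is inversely proportional to velocity:

λ ∝ 1/v

If v → v/13.6, then λ → 13.6λ

When velocity is decreased by a factor of 13.6, the wavelength increases by a factor of 13.6.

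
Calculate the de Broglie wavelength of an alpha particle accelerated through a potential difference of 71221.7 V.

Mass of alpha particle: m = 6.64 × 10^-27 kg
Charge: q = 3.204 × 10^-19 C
3.81 × 10^-14 m

When a particle is accelerated through voltage V, it gains kinetic energy KE = qV.

The de Broglie wavelength is then λ = h/√(2mqV):

λ = h/√(2mqV)
λ = (6.626 × 10^-34 J·s) / √(2 × 6.64 × 10^-27 kg × 3.204 × 10^-19 C × 71221.7 V)
λ = 3.81 × 10^-14 m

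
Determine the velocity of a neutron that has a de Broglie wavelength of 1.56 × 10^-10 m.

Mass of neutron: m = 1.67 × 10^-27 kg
2.54 × 10^3 m/s

From the de Broglie relation λ = h/(mv), we solve for v:

v = h/(mλ)
v = (6.626 × 10^-34 J·s) / (1.67 × 10^-27 kg × 1.56 × 10^-10 m)
v = 2.54 × 10^3 m/s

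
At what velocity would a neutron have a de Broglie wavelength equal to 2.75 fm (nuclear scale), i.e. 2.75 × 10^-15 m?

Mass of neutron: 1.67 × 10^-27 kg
1.44 × 10^8 m/s

From λ = h/(mv), solve for v:

v = h/(mλ)
v = (6.626 × 10^-34 J·s) / (1.67 × 10^-27 kg × 2.75 × 10^-15 m)
v = 1.44 × 10^8 m/s

Note: This velocity is 48.1% of the speed of light, so relativistic corrections would be needed for a more accurate calculation.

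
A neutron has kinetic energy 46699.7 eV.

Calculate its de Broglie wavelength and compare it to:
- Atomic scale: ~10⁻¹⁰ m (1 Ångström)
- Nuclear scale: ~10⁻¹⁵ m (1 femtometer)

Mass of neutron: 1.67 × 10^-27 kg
λ = 1.33 × 10^-13 m, which is between nuclear and atomic scales.

Using λ = h/√(2mKE):

KE = 46699.7 eV = 7.482 × 10^-15 J

λ = h/√(2mKE)
λ = (6.626 × 10^-34 J·s) / √(2 × 1.67 × 10^-27 kg × 7.482 × 10^-15 J)
λ = 1.33 × 10^-13 m

Comparison:
- Atomic scale (10⁻¹⁰ m): λ is 0.0013× this size
- Nuclear scale (10⁻¹⁵ m): λ is 1.3e+02× this size

The wavelength is between nuclear and atomic scales.

This wavelength is appropriate for probing atomic structure but too large for nuclear physics experiments.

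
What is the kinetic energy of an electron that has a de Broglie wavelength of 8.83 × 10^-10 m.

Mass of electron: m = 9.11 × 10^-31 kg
3.09 × 10^-19 J (or 1.93 eV)

From λ = h/√(2mKE), we solve for KE:

λ² = h²/(2mKE)
KE = h²/(2mλ²)
KE = (6.626 × 10^-34 J·s)² / (2 × 9.11 × 10^-31 kg × (8.83 × 10^-10 m)²)
KE = 3.09 × 10^-19 J
KE = 1.93 eV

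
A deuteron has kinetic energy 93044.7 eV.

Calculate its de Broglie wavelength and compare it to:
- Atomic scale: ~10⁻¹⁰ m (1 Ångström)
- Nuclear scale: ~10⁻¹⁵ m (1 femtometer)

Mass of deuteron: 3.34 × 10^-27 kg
λ = 6.64 × 10^-14 m, which is between nuclear and atomic scales.

Using λ = h/√(2mKE):

KE = 93044.7 eV = 1.491 × 10^-14 J

λ = h/√(2mKE)
λ = (6.626 × 10^-34 J·s) / √(2 × 3.34 × 10^-27 kg × 1.491 × 10^-14 J)
λ = 6.64 × 10^-14 m

Comparison:
- Atomic scale (10⁻¹⁰ m): λ is 0.00066× this size
- Nuclear scale (10⁻¹⁵ m): λ is 66× this size

The wavelength is between nuclear and atomic scales.

This wavelength is appropriate for probing atomic structure but too large for nuclear physics experiments.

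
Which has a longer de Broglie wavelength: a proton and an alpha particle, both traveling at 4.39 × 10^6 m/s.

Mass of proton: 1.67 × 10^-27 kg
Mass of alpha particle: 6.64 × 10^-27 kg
The proton has the longer wavelength.

Using λ = h/(mv), since both particles have the same velocity, the wavelength depends only on mass.

For proton: λ₁ = h/(m₁v) = 9.04 × 10^-14 m
For alpha particle: λ₂ = h/(m₂v) = 2.27 × 10^-14 m

Since λ ∝ 1/m at constant velocity, the lighter particle has the longer wavelength.

The proton has the longer de Broglie wavelength.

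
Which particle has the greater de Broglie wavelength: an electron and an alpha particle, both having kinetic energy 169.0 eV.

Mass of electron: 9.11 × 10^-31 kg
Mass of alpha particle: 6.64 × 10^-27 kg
The electron has the longer wavelength.

Using λ = h/√(2mKE):

For electron: λ₁ = h/√(2m₁KE) = 9.43 × 10^-11 m
For alpha particle: λ₂ = h/√(2m₂KE) = 1.10 × 10^-12 m

Since λ ∝ 1/√m at constant kinetic energy, the lighter particle has the longer wavelength.

The electron has the longer de Broglie wavelength.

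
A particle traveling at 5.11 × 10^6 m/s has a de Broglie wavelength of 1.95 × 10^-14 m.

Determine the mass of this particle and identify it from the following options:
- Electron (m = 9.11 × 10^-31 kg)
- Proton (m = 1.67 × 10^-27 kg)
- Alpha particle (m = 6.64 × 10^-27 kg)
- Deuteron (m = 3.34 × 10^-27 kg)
The particle is an alpha particle.

From λ = h/(mv), solve for mass:

m = h/(λv)
m = (6.626 × 10^-34 J·s) / (1.95 × 10^-14 m × 5.11 × 10^6 m/s)
m = 6.65 × 10^-27 kg

Comparing with the listed masses, this is closest to an alpha particle.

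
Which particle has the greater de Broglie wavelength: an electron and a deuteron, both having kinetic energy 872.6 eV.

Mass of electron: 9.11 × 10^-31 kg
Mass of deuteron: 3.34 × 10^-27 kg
The electron has the longer wavelength.

Using λ = h/√(2mKE):

For electron: λ₁ = h/√(2m₁KE) = 4.15 × 10^-11 m
For deuteron: λ₂ = h/√(2m₂KE) = 6.86 × 10^-13 m

Since λ ∝ 1/√m at constant kinetic energy, the lighter particle has the longer wavelength.

The electron has the longer de Broglie wavelength.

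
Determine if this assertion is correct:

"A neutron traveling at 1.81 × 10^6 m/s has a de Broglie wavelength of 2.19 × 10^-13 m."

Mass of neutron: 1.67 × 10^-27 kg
True

The claim is correct.

Using λ = h/(mv):
λ = (6.626 × 10^-34 J·s) / (1.67 × 10^-27 kg × 1.81 × 10^6 m/s)
λ = 2.19 × 10^-13 m

This matches the claimed value.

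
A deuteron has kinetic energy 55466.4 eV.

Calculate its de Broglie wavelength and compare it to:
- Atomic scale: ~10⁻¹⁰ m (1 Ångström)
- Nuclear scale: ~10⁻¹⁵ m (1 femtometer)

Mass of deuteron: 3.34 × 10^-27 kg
λ = 8.60 × 10^-14 m, which is between nuclear and atomic scales.

Using λ = h/√(2mKE):

KE = 55466.4 eV = 8.887 × 10^-15 J

λ = h/√(2mKE)
λ = (6.626 × 10^-34 J·s) / √(2 × 3.34 × 10^-27 kg × 8.887 × 10^-15 J)
λ = 8.60 × 10^-14 m

Comparison:
- Atomic scale (10⁻¹⁰ m): λ is 0.00086× this size
- Nuclear scale (10⁻¹⁵ m): λ is 86× this size

The wavelength is between nuclear and atomic scales.

This wavelength is appropriate for probing atomic structure but too large for nuclear physics experiments.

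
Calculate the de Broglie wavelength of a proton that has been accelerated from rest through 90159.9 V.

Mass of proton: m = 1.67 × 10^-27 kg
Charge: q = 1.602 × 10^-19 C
9.54 × 10^-14 m

When a particle is accelerated through voltage V, it gains kinetic energy KE = qV.

The de Broglie wavelength is then λ = h/√(2mqV):

λ = h/√(2mqV)
λ = (6.626 × 10^-34 J·s) / √(2 × 1.67 × 10^-27 kg × 1.602 × 10^-19 C × 90159.9 V)
λ = 9.54 × 10^-14 m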